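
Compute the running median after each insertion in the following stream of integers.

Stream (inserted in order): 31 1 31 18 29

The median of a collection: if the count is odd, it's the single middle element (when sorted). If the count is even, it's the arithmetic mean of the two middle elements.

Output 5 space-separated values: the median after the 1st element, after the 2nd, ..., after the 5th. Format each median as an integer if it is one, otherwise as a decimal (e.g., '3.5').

Answer: 31 16 31 24.5 29

Derivation:
Step 1: insert 31 -> lo=[31] (size 1, max 31) hi=[] (size 0) -> median=31
Step 2: insert 1 -> lo=[1] (size 1, max 1) hi=[31] (size 1, min 31) -> median=16
Step 3: insert 31 -> lo=[1, 31] (size 2, max 31) hi=[31] (size 1, min 31) -> median=31
Step 4: insert 18 -> lo=[1, 18] (size 2, max 18) hi=[31, 31] (size 2, min 31) -> median=24.5
Step 5: insert 29 -> lo=[1, 18, 29] (size 3, max 29) hi=[31, 31] (size 2, min 31) -> median=29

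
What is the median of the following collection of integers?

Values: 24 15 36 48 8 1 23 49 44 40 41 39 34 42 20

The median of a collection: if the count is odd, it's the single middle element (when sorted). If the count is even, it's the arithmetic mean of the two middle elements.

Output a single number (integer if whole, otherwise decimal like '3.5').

Answer: 36

Derivation:
Step 1: insert 24 -> lo=[24] (size 1, max 24) hi=[] (size 0) -> median=24
Step 2: insert 15 -> lo=[15] (size 1, max 15) hi=[24] (size 1, min 24) -> median=19.5
Step 3: insert 36 -> lo=[15, 24] (size 2, max 24) hi=[36] (size 1, min 36) -> median=24
Step 4: insert 48 -> lo=[15, 24] (size 2, max 24) hi=[36, 48] (size 2, min 36) -> median=30
Step 5: insert 8 -> lo=[8, 15, 24] (size 3, max 24) hi=[36, 48] (size 2, min 36) -> median=24
Step 6: insert 1 -> lo=[1, 8, 15] (size 3, max 15) hi=[24, 36, 48] (size 3, min 24) -> median=19.5
Step 7: insert 23 -> lo=[1, 8, 15, 23] (size 4, max 23) hi=[24, 36, 48] (size 3, min 24) -> median=23
Step 8: insert 49 -> lo=[1, 8, 15, 23] (size 4, max 23) hi=[24, 36, 48, 49] (size 4, min 24) -> median=23.5
Step 9: insert 44 -> lo=[1, 8, 15, 23, 24] (size 5, max 24) hi=[36, 44, 48, 49] (size 4, min 36) -> median=24
Step 10: insert 40 -> lo=[1, 8, 15, 23, 24] (size 5, max 24) hi=[36, 40, 44, 48, 49] (size 5, min 36) -> median=30
Step 11: insert 41 -> lo=[1, 8, 15, 23, 24, 36] (size 6, max 36) hi=[40, 41, 44, 48, 49] (size 5, min 40) -> median=36
Step 12: insert 39 -> lo=[1, 8, 15, 23, 24, 36] (size 6, max 36) hi=[39, 40, 41, 44, 48, 49] (size 6, min 39) -> median=37.5
Step 13: insert 34 -> lo=[1, 8, 15, 23, 24, 34, 36] (size 7, max 36) hi=[39, 40, 41, 44, 48, 49] (size 6, min 39) -> median=36
Step 14: insert 42 -> lo=[1, 8, 15, 23, 24, 34, 36] (size 7, max 36) hi=[39, 40, 41, 42, 44, 48, 49] (size 7, min 39) -> median=37.5
Step 15: insert 20 -> lo=[1, 8, 15, 20, 23, 24, 34, 36] (size 8, max 36) hi=[39, 40, 41, 42, 44, 48, 49] (size 7, min 39) -> median=36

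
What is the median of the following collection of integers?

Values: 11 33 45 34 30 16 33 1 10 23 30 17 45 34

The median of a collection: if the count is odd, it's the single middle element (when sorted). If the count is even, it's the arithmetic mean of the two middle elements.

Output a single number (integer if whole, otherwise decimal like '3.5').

Step 1: insert 11 -> lo=[11] (size 1, max 11) hi=[] (size 0) -> median=11
Step 2: insert 33 -> lo=[11] (size 1, max 11) hi=[33] (size 1, min 33) -> median=22
Step 3: insert 45 -> lo=[11, 33] (size 2, max 33) hi=[45] (size 1, min 45) -> median=33
Step 4: insert 34 -> lo=[11, 33] (size 2, max 33) hi=[34, 45] (size 2, min 34) -> median=33.5
Step 5: insert 30 -> lo=[11, 30, 33] (size 3, max 33) hi=[34, 45] (size 2, min 34) -> median=33
Step 6: insert 16 -> lo=[11, 16, 30] (size 3, max 30) hi=[33, 34, 45] (size 3, min 33) -> median=31.5
Step 7: insert 33 -> lo=[11, 16, 30, 33] (size 4, max 33) hi=[33, 34, 45] (size 3, min 33) -> median=33
Step 8: insert 1 -> lo=[1, 11, 16, 30] (size 4, max 30) hi=[33, 33, 34, 45] (size 4, min 33) -> median=31.5
Step 9: insert 10 -> lo=[1, 10, 11, 16, 30] (size 5, max 30) hi=[33, 33, 34, 45] (size 4, min 33) -> median=30
Step 10: insert 23 -> lo=[1, 10, 11, 16, 23] (size 5, max 23) hi=[30, 33, 33, 34, 45] (size 5, min 30) -> median=26.5
Step 11: insert 30 -> lo=[1, 10, 11, 16, 23, 30] (size 6, max 30) hi=[30, 33, 33, 34, 45] (size 5, min 30) -> median=30
Step 12: insert 17 -> lo=[1, 10, 11, 16, 17, 23] (size 6, max 23) hi=[30, 30, 33, 33, 34, 45] (size 6, min 30) -> median=26.5
Step 13: insert 45 -> lo=[1, 10, 11, 16, 17, 23, 30] (size 7, max 30) hi=[30, 33, 33, 34, 45, 45] (size 6, min 30) -> median=30
Step 14: insert 34 -> lo=[1, 10, 11, 16, 17, 23, 30] (size 7, max 30) hi=[30, 33, 33, 34, 34, 45, 45] (size 7, min 30) -> median=30

Answer: 30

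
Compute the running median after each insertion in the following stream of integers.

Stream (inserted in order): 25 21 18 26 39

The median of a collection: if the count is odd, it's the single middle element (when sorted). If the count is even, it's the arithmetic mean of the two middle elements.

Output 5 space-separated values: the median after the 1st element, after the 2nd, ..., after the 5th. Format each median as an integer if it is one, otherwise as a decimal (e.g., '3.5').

Answer: 25 23 21 23 25

Derivation:
Step 1: insert 25 -> lo=[25] (size 1, max 25) hi=[] (size 0) -> median=25
Step 2: insert 21 -> lo=[21] (size 1, max 21) hi=[25] (size 1, min 25) -> median=23
Step 3: insert 18 -> lo=[18, 21] (size 2, max 21) hi=[25] (size 1, min 25) -> median=21
Step 4: insert 26 -> lo=[18, 21] (size 2, max 21) hi=[25, 26] (size 2, min 25) -> median=23
Step 5: insert 39 -> lo=[18, 21, 25] (size 3, max 25) hi=[26, 39] (size 2, min 26) -> median=25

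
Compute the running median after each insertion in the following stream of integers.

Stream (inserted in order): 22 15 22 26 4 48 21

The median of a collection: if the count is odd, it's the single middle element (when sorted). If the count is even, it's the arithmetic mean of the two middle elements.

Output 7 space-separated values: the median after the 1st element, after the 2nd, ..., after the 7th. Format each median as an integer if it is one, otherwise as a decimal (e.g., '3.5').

Step 1: insert 22 -> lo=[22] (size 1, max 22) hi=[] (size 0) -> median=22
Step 2: insert 15 -> lo=[15] (size 1, max 15) hi=[22] (size 1, min 22) -> median=18.5
Step 3: insert 22 -> lo=[15, 22] (size 2, max 22) hi=[22] (size 1, min 22) -> median=22
Step 4: insert 26 -> lo=[15, 22] (size 2, max 22) hi=[22, 26] (size 2, min 22) -> median=22
Step 5: insert 4 -> lo=[4, 15, 22] (size 3, max 22) hi=[22, 26] (size 2, min 22) -> median=22
Step 6: insert 48 -> lo=[4, 15, 22] (size 3, max 22) hi=[22, 26, 48] (size 3, min 22) -> median=22
Step 7: insert 21 -> lo=[4, 15, 21, 22] (size 4, max 22) hi=[22, 26, 48] (size 3, min 22) -> median=22

Answer: 22 18.5 22 22 22 22 22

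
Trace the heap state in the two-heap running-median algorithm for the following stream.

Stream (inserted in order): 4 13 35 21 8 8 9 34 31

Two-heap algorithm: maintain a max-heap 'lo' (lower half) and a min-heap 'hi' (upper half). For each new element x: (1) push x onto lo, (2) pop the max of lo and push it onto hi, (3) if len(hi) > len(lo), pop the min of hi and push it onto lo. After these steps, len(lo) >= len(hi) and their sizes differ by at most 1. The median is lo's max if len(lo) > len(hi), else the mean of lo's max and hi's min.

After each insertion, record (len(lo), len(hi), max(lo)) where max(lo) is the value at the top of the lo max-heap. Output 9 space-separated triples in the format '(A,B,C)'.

Answer: (1,0,4) (1,1,4) (2,1,13) (2,2,13) (3,2,13) (3,3,8) (4,3,9) (4,4,9) (5,4,13)

Derivation:
Step 1: insert 4 -> lo=[4] hi=[] -> (len(lo)=1, len(hi)=0, max(lo)=4)
Step 2: insert 13 -> lo=[4] hi=[13] -> (len(lo)=1, len(hi)=1, max(lo)=4)
Step 3: insert 35 -> lo=[4, 13] hi=[35] -> (len(lo)=2, len(hi)=1, max(lo)=13)
Step 4: insert 21 -> lo=[4, 13] hi=[21, 35] -> (len(lo)=2, len(hi)=2, max(lo)=13)
Step 5: insert 8 -> lo=[4, 8, 13] hi=[21, 35] -> (len(lo)=3, len(hi)=2, max(lo)=13)
Step 6: insert 8 -> lo=[4, 8, 8] hi=[13, 21, 35] -> (len(lo)=3, len(hi)=3, max(lo)=8)
Step 7: insert 9 -> lo=[4, 8, 8, 9] hi=[13, 21, 35] -> (len(lo)=4, len(hi)=3, max(lo)=9)
Step 8: insert 34 -> lo=[4, 8, 8, 9] hi=[13, 21, 34, 35] -> (len(lo)=4, len(hi)=4, max(lo)=9)
Step 9: insert 31 -> lo=[4, 8, 8, 9, 13] hi=[21, 31, 34, 35] -> (len(lo)=5, len(hi)=4, max(lo)=13)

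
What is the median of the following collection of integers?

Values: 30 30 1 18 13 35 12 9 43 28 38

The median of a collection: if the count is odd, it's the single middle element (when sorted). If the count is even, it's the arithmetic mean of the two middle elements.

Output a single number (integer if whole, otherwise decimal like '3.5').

Step 1: insert 30 -> lo=[30] (size 1, max 30) hi=[] (size 0) -> median=30
Step 2: insert 30 -> lo=[30] (size 1, max 30) hi=[30] (size 1, min 30) -> median=30
Step 3: insert 1 -> lo=[1, 30] (size 2, max 30) hi=[30] (size 1, min 30) -> median=30
Step 4: insert 18 -> lo=[1, 18] (size 2, max 18) hi=[30, 30] (size 2, min 30) -> median=24
Step 5: insert 13 -> lo=[1, 13, 18] (size 3, max 18) hi=[30, 30] (size 2, min 30) -> median=18
Step 6: insert 35 -> lo=[1, 13, 18] (size 3, max 18) hi=[30, 30, 35] (size 3, min 30) -> median=24
Step 7: insert 12 -> lo=[1, 12, 13, 18] (size 4, max 18) hi=[30, 30, 35] (size 3, min 30) -> median=18
Step 8: insert 9 -> lo=[1, 9, 12, 13] (size 4, max 13) hi=[18, 30, 30, 35] (size 4, min 18) -> median=15.5
Step 9: insert 43 -> lo=[1, 9, 12, 13, 18] (size 5, max 18) hi=[30, 30, 35, 43] (size 4, min 30) -> median=18
Step 10: insert 28 -> lo=[1, 9, 12, 13, 18] (size 5, max 18) hi=[28, 30, 30, 35, 43] (size 5, min 28) -> median=23
Step 11: insert 38 -> lo=[1, 9, 12, 13, 18, 28] (size 6, max 28) hi=[30, 30, 35, 38, 43] (size 5, min 30) -> median=28

Answer: 28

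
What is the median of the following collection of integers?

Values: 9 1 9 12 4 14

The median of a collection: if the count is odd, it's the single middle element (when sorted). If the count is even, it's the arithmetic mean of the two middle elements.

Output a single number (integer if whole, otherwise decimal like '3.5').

Step 1: insert 9 -> lo=[9] (size 1, max 9) hi=[] (size 0) -> median=9
Step 2: insert 1 -> lo=[1] (size 1, max 1) hi=[9] (size 1, min 9) -> median=5
Step 3: insert 9 -> lo=[1, 9] (size 2, max 9) hi=[9] (size 1, min 9) -> median=9
Step 4: insert 12 -> lo=[1, 9] (size 2, max 9) hi=[9, 12] (size 2, min 9) -> median=9
Step 5: insert 4 -> lo=[1, 4, 9] (size 3, max 9) hi=[9, 12] (size 2, min 9) -> median=9
Step 6: insert 14 -> lo=[1, 4, 9] (size 3, max 9) hi=[9, 12, 14] (size 3, min 9) -> median=9

Answer: 9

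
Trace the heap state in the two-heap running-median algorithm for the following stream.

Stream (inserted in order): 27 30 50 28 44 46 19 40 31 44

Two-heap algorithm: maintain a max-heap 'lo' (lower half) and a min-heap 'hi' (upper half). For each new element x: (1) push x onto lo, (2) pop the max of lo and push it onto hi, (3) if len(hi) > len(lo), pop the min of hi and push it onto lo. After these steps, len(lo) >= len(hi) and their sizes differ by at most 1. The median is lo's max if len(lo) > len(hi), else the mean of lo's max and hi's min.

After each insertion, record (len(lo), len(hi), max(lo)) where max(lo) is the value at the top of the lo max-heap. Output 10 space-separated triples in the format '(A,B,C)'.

Answer: (1,0,27) (1,1,27) (2,1,30) (2,2,28) (3,2,30) (3,3,30) (4,3,30) (4,4,30) (5,4,31) (5,5,31)

Derivation:
Step 1: insert 27 -> lo=[27] hi=[] -> (len(lo)=1, len(hi)=0, max(lo)=27)
Step 2: insert 30 -> lo=[27] hi=[30] -> (len(lo)=1, len(hi)=1, max(lo)=27)
Step 3: insert 50 -> lo=[27, 30] hi=[50] -> (len(lo)=2, len(hi)=1, max(lo)=30)
Step 4: insert 28 -> lo=[27, 28] hi=[30, 50] -> (len(lo)=2, len(hi)=2, max(lo)=28)
Step 5: insert 44 -> lo=[27, 28, 30] hi=[44, 50] -> (len(lo)=3, len(hi)=2, max(lo)=30)
Step 6: insert 46 -> lo=[27, 28, 30] hi=[44, 46, 50] -> (len(lo)=3, len(hi)=3, max(lo)=30)
Step 7: insert 19 -> lo=[19, 27, 28, 30] hi=[44, 46, 50] -> (len(lo)=4, len(hi)=3, max(lo)=30)
Step 8: insert 40 -> lo=[19, 27, 28, 30] hi=[40, 44, 46, 50] -> (len(lo)=4, len(hi)=4, max(lo)=30)
Step 9: insert 31 -> lo=[19, 27, 28, 30, 31] hi=[40, 44, 46, 50] -> (len(lo)=5, len(hi)=4, max(lo)=31)
Step 10: insert 44 -> lo=[19, 27, 28, 30, 31] hi=[40, 44, 44, 46, 50] -> (len(lo)=5, len(hi)=5, max(lo)=31)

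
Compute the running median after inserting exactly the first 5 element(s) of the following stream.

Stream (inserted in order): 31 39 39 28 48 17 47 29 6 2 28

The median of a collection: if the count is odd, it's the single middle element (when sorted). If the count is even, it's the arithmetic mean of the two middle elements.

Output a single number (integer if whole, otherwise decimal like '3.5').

Step 1: insert 31 -> lo=[31] (size 1, max 31) hi=[] (size 0) -> median=31
Step 2: insert 39 -> lo=[31] (size 1, max 31) hi=[39] (size 1, min 39) -> median=35
Step 3: insert 39 -> lo=[31, 39] (size 2, max 39) hi=[39] (size 1, min 39) -> median=39
Step 4: insert 28 -> lo=[28, 31] (size 2, max 31) hi=[39, 39] (size 2, min 39) -> median=35
Step 5: insert 48 -> lo=[28, 31, 39] (size 3, max 39) hi=[39, 48] (size 2, min 39) -> median=39

Answer: 39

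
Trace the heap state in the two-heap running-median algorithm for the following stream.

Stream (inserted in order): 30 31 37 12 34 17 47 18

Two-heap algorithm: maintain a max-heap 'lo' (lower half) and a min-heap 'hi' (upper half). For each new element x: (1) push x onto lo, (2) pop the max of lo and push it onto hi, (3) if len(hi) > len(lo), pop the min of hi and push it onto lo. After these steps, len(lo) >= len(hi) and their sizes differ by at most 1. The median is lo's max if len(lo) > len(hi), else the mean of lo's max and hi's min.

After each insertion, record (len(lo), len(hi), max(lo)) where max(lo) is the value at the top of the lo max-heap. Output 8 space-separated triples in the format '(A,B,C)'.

Answer: (1,0,30) (1,1,30) (2,1,31) (2,2,30) (3,2,31) (3,3,30) (4,3,31) (4,4,30)

Derivation:
Step 1: insert 30 -> lo=[30] hi=[] -> (len(lo)=1, len(hi)=0, max(lo)=30)
Step 2: insert 31 -> lo=[30] hi=[31] -> (len(lo)=1, len(hi)=1, max(lo)=30)
Step 3: insert 37 -> lo=[30, 31] hi=[37] -> (len(lo)=2, len(hi)=1, max(lo)=31)
Step 4: insert 12 -> lo=[12, 30] hi=[31, 37] -> (len(lo)=2, len(hi)=2, max(lo)=30)
Step 5: insert 34 -> lo=[12, 30, 31] hi=[34, 37] -> (len(lo)=3, len(hi)=2, max(lo)=31)
Step 6: insert 17 -> lo=[12, 17, 30] hi=[31, 34, 37] -> (len(lo)=3, len(hi)=3, max(lo)=30)
Step 7: insert 47 -> lo=[12, 17, 30, 31] hi=[34, 37, 47] -> (len(lo)=4, len(hi)=3, max(lo)=31)
Step 8: insert 18 -> lo=[12, 17, 18, 30] hi=[31, 34, 37, 47] -> (len(lo)=4, len(hi)=4, max(lo)=30)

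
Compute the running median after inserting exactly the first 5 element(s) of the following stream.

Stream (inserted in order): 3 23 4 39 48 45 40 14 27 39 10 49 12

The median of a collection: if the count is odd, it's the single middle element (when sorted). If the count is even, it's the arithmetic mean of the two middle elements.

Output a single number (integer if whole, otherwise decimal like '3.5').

Step 1: insert 3 -> lo=[3] (size 1, max 3) hi=[] (size 0) -> median=3
Step 2: insert 23 -> lo=[3] (size 1, max 3) hi=[23] (size 1, min 23) -> median=13
Step 3: insert 4 -> lo=[3, 4] (size 2, max 4) hi=[23] (size 1, min 23) -> median=4
Step 4: insert 39 -> lo=[3, 4] (size 2, max 4) hi=[23, 39] (size 2, min 23) -> median=13.5
Step 5: insert 48 -> lo=[3, 4, 23] (size 3, max 23) hi=[39, 48] (size 2, min 39) -> median=23

Answer: 23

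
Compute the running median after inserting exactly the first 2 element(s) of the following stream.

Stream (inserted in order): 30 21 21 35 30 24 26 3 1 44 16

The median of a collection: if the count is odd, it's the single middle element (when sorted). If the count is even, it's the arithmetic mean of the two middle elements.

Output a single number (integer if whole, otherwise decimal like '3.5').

Answer: 25.5

Derivation:
Step 1: insert 30 -> lo=[30] (size 1, max 30) hi=[] (size 0) -> median=30
Step 2: insert 21 -> lo=[21] (size 1, max 21) hi=[30] (size 1, min 30) -> median=25.5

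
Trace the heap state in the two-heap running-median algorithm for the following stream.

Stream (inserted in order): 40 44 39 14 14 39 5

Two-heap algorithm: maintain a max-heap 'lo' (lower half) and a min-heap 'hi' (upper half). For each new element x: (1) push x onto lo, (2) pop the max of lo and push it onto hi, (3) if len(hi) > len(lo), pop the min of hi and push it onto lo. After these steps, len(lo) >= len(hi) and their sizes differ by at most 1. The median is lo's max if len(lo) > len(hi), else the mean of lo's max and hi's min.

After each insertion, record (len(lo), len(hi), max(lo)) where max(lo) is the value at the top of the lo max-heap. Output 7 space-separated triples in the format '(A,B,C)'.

Answer: (1,0,40) (1,1,40) (2,1,40) (2,2,39) (3,2,39) (3,3,39) (4,3,39)

Derivation:
Step 1: insert 40 -> lo=[40] hi=[] -> (len(lo)=1, len(hi)=0, max(lo)=40)
Step 2: insert 44 -> lo=[40] hi=[44] -> (len(lo)=1, len(hi)=1, max(lo)=40)
Step 3: insert 39 -> lo=[39, 40] hi=[44] -> (len(lo)=2, len(hi)=1, max(lo)=40)
Step 4: insert 14 -> lo=[14, 39] hi=[40, 44] -> (len(lo)=2, len(hi)=2, max(lo)=39)
Step 5: insert 14 -> lo=[14, 14, 39] hi=[40, 44] -> (len(lo)=3, len(hi)=2, max(lo)=39)
Step 6: insert 39 -> lo=[14, 14, 39] hi=[39, 40, 44] -> (len(lo)=3, len(hi)=3, max(lo)=39)
Step 7: insert 5 -> lo=[5, 14, 14, 39] hi=[39, 40, 44] -> (len(lo)=4, len(hi)=3, max(lo)=39)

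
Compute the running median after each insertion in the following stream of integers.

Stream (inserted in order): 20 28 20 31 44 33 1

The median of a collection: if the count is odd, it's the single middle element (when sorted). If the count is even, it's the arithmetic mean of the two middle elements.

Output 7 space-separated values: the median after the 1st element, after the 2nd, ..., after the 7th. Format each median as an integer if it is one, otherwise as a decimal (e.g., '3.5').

Answer: 20 24 20 24 28 29.5 28

Derivation:
Step 1: insert 20 -> lo=[20] (size 1, max 20) hi=[] (size 0) -> median=20
Step 2: insert 28 -> lo=[20] (size 1, max 20) hi=[28] (size 1, min 28) -> median=24
Step 3: insert 20 -> lo=[20, 20] (size 2, max 20) hi=[28] (size 1, min 28) -> median=20
Step 4: insert 31 -> lo=[20, 20] (size 2, max 20) hi=[28, 31] (size 2, min 28) -> median=24
Step 5: insert 44 -> lo=[20, 20, 28] (size 3, max 28) hi=[31, 44] (size 2, min 31) -> median=28
Step 6: insert 33 -> lo=[20, 20, 28] (size 3, max 28) hi=[31, 33, 44] (size 3, min 31) -> median=29.5
Step 7: insert 1 -> lo=[1, 20, 20, 28] (size 4, max 28) hi=[31, 33, 44] (size 3, min 31) -> median=28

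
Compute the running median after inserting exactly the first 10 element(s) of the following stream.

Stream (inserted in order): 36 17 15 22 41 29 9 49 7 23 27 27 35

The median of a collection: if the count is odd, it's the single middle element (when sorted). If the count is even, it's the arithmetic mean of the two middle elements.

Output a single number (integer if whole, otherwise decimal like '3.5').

Answer: 22.5

Derivation:
Step 1: insert 36 -> lo=[36] (size 1, max 36) hi=[] (size 0) -> median=36
Step 2: insert 17 -> lo=[17] (size 1, max 17) hi=[36] (size 1, min 36) -> median=26.5
Step 3: insert 15 -> lo=[15, 17] (size 2, max 17) hi=[36] (size 1, min 36) -> median=17
Step 4: insert 22 -> lo=[15, 17] (size 2, max 17) hi=[22, 36] (size 2, min 22) -> median=19.5
Step 5: insert 41 -> lo=[15, 17, 22] (size 3, max 22) hi=[36, 41] (size 2, min 36) -> median=22
Step 6: insert 29 -> lo=[15, 17, 22] (size 3, max 22) hi=[29, 36, 41] (size 3, min 29) -> median=25.5
Step 7: insert 9 -> lo=[9, 15, 17, 22] (size 4, max 22) hi=[29, 36, 41] (size 3, min 29) -> median=22
Step 8: insert 49 -> lo=[9, 15, 17, 22] (size 4, max 22) hi=[29, 36, 41, 49] (size 4, min 29) -> median=25.5
Step 9: insert 7 -> lo=[7, 9, 15, 17, 22] (size 5, max 22) hi=[29, 36, 41, 49] (size 4, min 29) -> median=22
Step 10: insert 23 -> lo=[7, 9, 15, 17, 22] (size 5, max 22) hi=[23, 29, 36, 41, 49] (size 5, min 23) -> median=22.5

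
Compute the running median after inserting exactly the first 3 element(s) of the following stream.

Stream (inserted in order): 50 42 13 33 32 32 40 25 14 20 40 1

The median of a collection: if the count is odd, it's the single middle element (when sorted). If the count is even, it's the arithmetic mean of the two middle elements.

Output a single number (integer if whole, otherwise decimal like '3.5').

Step 1: insert 50 -> lo=[50] (size 1, max 50) hi=[] (size 0) -> median=50
Step 2: insert 42 -> lo=[42] (size 1, max 42) hi=[50] (size 1, min 50) -> median=46
Step 3: insert 13 -> lo=[13, 42] (size 2, max 42) hi=[50] (size 1, min 50) -> median=42

Answer: 42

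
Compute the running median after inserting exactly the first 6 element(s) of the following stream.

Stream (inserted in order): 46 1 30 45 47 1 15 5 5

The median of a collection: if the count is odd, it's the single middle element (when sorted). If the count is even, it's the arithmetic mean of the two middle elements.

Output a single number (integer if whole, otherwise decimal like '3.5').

Answer: 37.5

Derivation:
Step 1: insert 46 -> lo=[46] (size 1, max 46) hi=[] (size 0) -> median=46
Step 2: insert 1 -> lo=[1] (size 1, max 1) hi=[46] (size 1, min 46) -> median=23.5
Step 3: insert 30 -> lo=[1, 30] (size 2, max 30) hi=[46] (size 1, min 46) -> median=30
Step 4: insert 45 -> lo=[1, 30] (size 2, max 30) hi=[45, 46] (size 2, min 45) -> median=37.5
Step 5: insert 47 -> lo=[1, 30, 45] (size 3, max 45) hi=[46, 47] (size 2, min 46) -> median=45
Step 6: insert 1 -> lo=[1, 1, 30] (size 3, max 30) hi=[45, 46, 47] (size 3, min 45) -> median=37.5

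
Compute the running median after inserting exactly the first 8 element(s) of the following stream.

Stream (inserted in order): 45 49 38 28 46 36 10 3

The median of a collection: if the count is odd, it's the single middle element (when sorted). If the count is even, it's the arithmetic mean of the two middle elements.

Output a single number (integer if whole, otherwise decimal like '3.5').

Step 1: insert 45 -> lo=[45] (size 1, max 45) hi=[] (size 0) -> median=45
Step 2: insert 49 -> lo=[45] (size 1, max 45) hi=[49] (size 1, min 49) -> median=47
Step 3: insert 38 -> lo=[38, 45] (size 2, max 45) hi=[49] (size 1, min 49) -> median=45
Step 4: insert 28 -> lo=[28, 38] (size 2, max 38) hi=[45, 49] (size 2, min 45) -> median=41.5
Step 5: insert 46 -> lo=[28, 38, 45] (size 3, max 45) hi=[46, 49] (size 2, min 46) -> median=45
Step 6: insert 36 -> lo=[28, 36, 38] (size 3, max 38) hi=[45, 46, 49] (size 3, min 45) -> median=41.5
Step 7: insert 10 -> lo=[10, 28, 36, 38] (size 4, max 38) hi=[45, 46, 49] (size 3, min 45) -> median=38
Step 8: insert 3 -> lo=[3, 10, 28, 36] (size 4, max 36) hi=[38, 45, 46, 49] (size 4, min 38) -> median=37

Answer: 37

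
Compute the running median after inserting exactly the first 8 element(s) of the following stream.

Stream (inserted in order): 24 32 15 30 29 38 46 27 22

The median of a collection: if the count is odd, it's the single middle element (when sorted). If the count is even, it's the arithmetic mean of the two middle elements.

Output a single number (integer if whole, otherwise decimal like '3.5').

Step 1: insert 24 -> lo=[24] (size 1, max 24) hi=[] (size 0) -> median=24
Step 2: insert 32 -> lo=[24] (size 1, max 24) hi=[32] (size 1, min 32) -> median=28
Step 3: insert 15 -> lo=[15, 24] (size 2, max 24) hi=[32] (size 1, min 32) -> median=24
Step 4: insert 30 -> lo=[15, 24] (size 2, max 24) hi=[30, 32] (size 2, min 30) -> median=27
Step 5: insert 29 -> lo=[15, 24, 29] (size 3, max 29) hi=[30, 32] (size 2, min 30) -> median=29
Step 6: insert 38 -> lo=[15, 24, 29] (size 3, max 29) hi=[30, 32, 38] (size 3, min 30) -> median=29.5
Step 7: insert 46 -> lo=[15, 24, 29, 30] (size 4, max 30) hi=[32, 38, 46] (size 3, min 32) -> median=30
Step 8: insert 27 -> lo=[15, 24, 27, 29] (size 4, max 29) hi=[30, 32, 38, 46] (size 4, min 30) -> median=29.5

Answer: 29.5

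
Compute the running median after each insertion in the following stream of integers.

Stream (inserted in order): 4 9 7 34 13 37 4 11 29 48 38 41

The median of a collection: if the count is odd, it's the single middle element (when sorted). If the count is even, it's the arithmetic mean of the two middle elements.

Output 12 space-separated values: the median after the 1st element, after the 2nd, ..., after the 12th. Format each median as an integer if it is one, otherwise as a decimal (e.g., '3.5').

Step 1: insert 4 -> lo=[4] (size 1, max 4) hi=[] (size 0) -> median=4
Step 2: insert 9 -> lo=[4] (size 1, max 4) hi=[9] (size 1, min 9) -> median=6.5
Step 3: insert 7 -> lo=[4, 7] (size 2, max 7) hi=[9] (size 1, min 9) -> median=7
Step 4: insert 34 -> lo=[4, 7] (size 2, max 7) hi=[9, 34] (size 2, min 9) -> median=8
Step 5: insert 13 -> lo=[4, 7, 9] (size 3, max 9) hi=[13, 34] (size 2, min 13) -> median=9
Step 6: insert 37 -> lo=[4, 7, 9] (size 3, max 9) hi=[13, 34, 37] (size 3, min 13) -> median=11
Step 7: insert 4 -> lo=[4, 4, 7, 9] (size 4, max 9) hi=[13, 34, 37] (size 3, min 13) -> median=9
Step 8: insert 11 -> lo=[4, 4, 7, 9] (size 4, max 9) hi=[11, 13, 34, 37] (size 4, min 11) -> median=10
Step 9: insert 29 -> lo=[4, 4, 7, 9, 11] (size 5, max 11) hi=[13, 29, 34, 37] (size 4, min 13) -> median=11
Step 10: insert 48 -> lo=[4, 4, 7, 9, 11] (size 5, max 11) hi=[13, 29, 34, 37, 48] (size 5, min 13) -> median=12
Step 11: insert 38 -> lo=[4, 4, 7, 9, 11, 13] (size 6, max 13) hi=[29, 34, 37, 38, 48] (size 5, min 29) -> median=13
Step 12: insert 41 -> lo=[4, 4, 7, 9, 11, 13] (size 6, max 13) hi=[29, 34, 37, 38, 41, 48] (size 6, min 29) -> median=21

Answer: 4 6.5 7 8 9 11 9 10 11 12 13 21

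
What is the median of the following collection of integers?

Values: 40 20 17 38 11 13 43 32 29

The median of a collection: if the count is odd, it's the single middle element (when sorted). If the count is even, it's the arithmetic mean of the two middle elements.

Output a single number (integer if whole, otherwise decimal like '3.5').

Step 1: insert 40 -> lo=[40] (size 1, max 40) hi=[] (size 0) -> median=40
Step 2: insert 20 -> lo=[20] (size 1, max 20) hi=[40] (size 1, min 40) -> median=30
Step 3: insert 17 -> lo=[17, 20] (size 2, max 20) hi=[40] (size 1, min 40) -> median=20
Step 4: insert 38 -> lo=[17, 20] (size 2, max 20) hi=[38, 40] (size 2, min 38) -> median=29
Step 5: insert 11 -> lo=[11, 17, 20] (size 3, max 20) hi=[38, 40] (size 2, min 38) -> median=20
Step 6: insert 13 -> lo=[11, 13, 17] (size 3, max 17) hi=[20, 38, 40] (size 3, min 20) -> median=18.5
Step 7: insert 43 -> lo=[11, 13, 17, 20] (size 4, max 20) hi=[38, 40, 43] (size 3, min 38) -> median=20
Step 8: insert 32 -> lo=[11, 13, 17, 20] (size 4, max 20) hi=[32, 38, 40, 43] (size 4, min 32) -> median=26
Step 9: insert 29 -> lo=[11, 13, 17, 20, 29] (size 5, max 29) hi=[32, 38, 40, 43] (size 4, min 32) -> median=29

Answer: 29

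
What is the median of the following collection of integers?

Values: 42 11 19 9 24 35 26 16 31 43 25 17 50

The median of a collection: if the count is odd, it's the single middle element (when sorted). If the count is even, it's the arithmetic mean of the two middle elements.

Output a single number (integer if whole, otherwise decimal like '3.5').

Step 1: insert 42 -> lo=[42] (size 1, max 42) hi=[] (size 0) -> median=42
Step 2: insert 11 -> lo=[11] (size 1, max 11) hi=[42] (size 1, min 42) -> median=26.5
Step 3: insert 19 -> lo=[11, 19] (size 2, max 19) hi=[42] (size 1, min 42) -> median=19
Step 4: insert 9 -> lo=[9, 11] (size 2, max 11) hi=[19, 42] (size 2, min 19) -> median=15
Step 5: insert 24 -> lo=[9, 11, 19] (size 3, max 19) hi=[24, 42] (size 2, min 24) -> median=19
Step 6: insert 35 -> lo=[9, 11, 19] (size 3, max 19) hi=[24, 35, 42] (size 3, min 24) -> median=21.5
Step 7: insert 26 -> lo=[9, 11, 19, 24] (size 4, max 24) hi=[26, 35, 42] (size 3, min 26) -> median=24
Step 8: insert 16 -> lo=[9, 11, 16, 19] (size 4, max 19) hi=[24, 26, 35, 42] (size 4, min 24) -> median=21.5
Step 9: insert 31 -> lo=[9, 11, 16, 19, 24] (size 5, max 24) hi=[26, 31, 35, 42] (size 4, min 26) -> median=24
Step 10: insert 43 -> lo=[9, 11, 16, 19, 24] (size 5, max 24) hi=[26, 31, 35, 42, 43] (size 5, min 26) -> median=25
Step 11: insert 25 -> lo=[9, 11, 16, 19, 24, 25] (size 6, max 25) hi=[26, 31, 35, 42, 43] (size 5, min 26) -> median=25
Step 12: insert 17 -> lo=[9, 11, 16, 17, 19, 24] (size 6, max 24) hi=[25, 26, 31, 35, 42, 43] (size 6, min 25) -> median=24.5
Step 13: insert 50 -> lo=[9, 11, 16, 17, 19, 24, 25] (size 7, max 25) hi=[26, 31, 35, 42, 43, 50] (size 6, min 26) -> median=25

Answer: 25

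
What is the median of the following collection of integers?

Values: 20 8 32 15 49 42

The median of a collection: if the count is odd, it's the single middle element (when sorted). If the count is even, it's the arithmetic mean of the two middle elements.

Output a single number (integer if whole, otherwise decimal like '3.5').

Step 1: insert 20 -> lo=[20] (size 1, max 20) hi=[] (size 0) -> median=20
Step 2: insert 8 -> lo=[8] (size 1, max 8) hi=[20] (size 1, min 20) -> median=14
Step 3: insert 32 -> lo=[8, 20] (size 2, max 20) hi=[32] (size 1, min 32) -> median=20
Step 4: insert 15 -> lo=[8, 15] (size 2, max 15) hi=[20, 32] (size 2, min 20) -> median=17.5
Step 5: insert 49 -> lo=[8, 15, 20] (size 3, max 20) hi=[32, 49] (size 2, min 32) -> median=20
Step 6: insert 42 -> lo=[8, 15, 20] (size 3, max 20) hi=[32, 42, 49] (size 3, min 32) -> median=26

Answer: 26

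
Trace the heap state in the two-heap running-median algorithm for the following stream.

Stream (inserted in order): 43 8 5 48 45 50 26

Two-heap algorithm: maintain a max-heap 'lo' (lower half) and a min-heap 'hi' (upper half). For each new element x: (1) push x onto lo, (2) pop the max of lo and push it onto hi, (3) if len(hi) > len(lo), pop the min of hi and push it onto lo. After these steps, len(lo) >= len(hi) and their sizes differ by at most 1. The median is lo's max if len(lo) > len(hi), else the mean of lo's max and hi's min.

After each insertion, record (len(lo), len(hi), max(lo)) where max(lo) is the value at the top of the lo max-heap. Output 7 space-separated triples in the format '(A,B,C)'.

Answer: (1,0,43) (1,1,8) (2,1,8) (2,2,8) (3,2,43) (3,3,43) (4,3,43)

Derivation:
Step 1: insert 43 -> lo=[43] hi=[] -> (len(lo)=1, len(hi)=0, max(lo)=43)
Step 2: insert 8 -> lo=[8] hi=[43] -> (len(lo)=1, len(hi)=1, max(lo)=8)
Step 3: insert 5 -> lo=[5, 8] hi=[43] -> (len(lo)=2, len(hi)=1, max(lo)=8)
Step 4: insert 48 -> lo=[5, 8] hi=[43, 48] -> (len(lo)=2, len(hi)=2, max(lo)=8)
Step 5: insert 45 -> lo=[5, 8, 43] hi=[45, 48] -> (len(lo)=3, len(hi)=2, max(lo)=43)
Step 6: insert 50 -> lo=[5, 8, 43] hi=[45, 48, 50] -> (len(lo)=3, len(hi)=3, max(lo)=43)
Step 7: insert 26 -> lo=[5, 8, 26, 43] hi=[45, 48, 50] -> (len(lo)=4, len(hi)=3, max(lo)=43)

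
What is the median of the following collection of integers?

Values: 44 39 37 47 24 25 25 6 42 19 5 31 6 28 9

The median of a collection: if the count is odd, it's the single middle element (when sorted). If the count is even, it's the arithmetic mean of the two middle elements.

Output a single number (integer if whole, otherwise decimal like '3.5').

Answer: 25

Derivation:
Step 1: insert 44 -> lo=[44] (size 1, max 44) hi=[] (size 0) -> median=44
Step 2: insert 39 -> lo=[39] (size 1, max 39) hi=[44] (size 1, min 44) -> median=41.5
Step 3: insert 37 -> lo=[37, 39] (size 2, max 39) hi=[44] (size 1, min 44) -> median=39
Step 4: insert 47 -> lo=[37, 39] (size 2, max 39) hi=[44, 47] (size 2, min 44) -> median=41.5
Step 5: insert 24 -> lo=[24, 37, 39] (size 3, max 39) hi=[44, 47] (size 2, min 44) -> median=39
Step 6: insert 25 -> lo=[24, 25, 37] (size 3, max 37) hi=[39, 44, 47] (size 3, min 39) -> median=38
Step 7: insert 25 -> lo=[24, 25, 25, 37] (size 4, max 37) hi=[39, 44, 47] (size 3, min 39) -> median=37
Step 8: insert 6 -> lo=[6, 24, 25, 25] (size 4, max 25) hi=[37, 39, 44, 47] (size 4, min 37) -> median=31
Step 9: insert 42 -> lo=[6, 24, 25, 25, 37] (size 5, max 37) hi=[39, 42, 44, 47] (size 4, min 39) -> median=37
Step 10: insert 19 -> lo=[6, 19, 24, 25, 25] (size 5, max 25) hi=[37, 39, 42, 44, 47] (size 5, min 37) -> median=31
Step 11: insert 5 -> lo=[5, 6, 19, 24, 25, 25] (size 6, max 25) hi=[37, 39, 42, 44, 47] (size 5, min 37) -> median=25
Step 12: insert 31 -> lo=[5, 6, 19, 24, 25, 25] (size 6, max 25) hi=[31, 37, 39, 42, 44, 47] (size 6, min 31) -> median=28
Step 13: insert 6 -> lo=[5, 6, 6, 19, 24, 25, 25] (size 7, max 25) hi=[31, 37, 39, 42, 44, 47] (size 6, min 31) -> median=25
Step 14: insert 28 -> lo=[5, 6, 6, 19, 24, 25, 25] (size 7, max 25) hi=[28, 31, 37, 39, 42, 44, 47] (size 7, min 28) -> median=26.5
Step 15: insert 9 -> lo=[5, 6, 6, 9, 19, 24, 25, 25] (size 8, max 25) hi=[28, 31, 37, 39, 42, 44, 47] (size 7, min 28) -> median=25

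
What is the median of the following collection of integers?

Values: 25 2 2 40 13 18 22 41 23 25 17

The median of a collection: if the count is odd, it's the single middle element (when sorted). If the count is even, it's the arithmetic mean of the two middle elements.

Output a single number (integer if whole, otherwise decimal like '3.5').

Step 1: insert 25 -> lo=[25] (size 1, max 25) hi=[] (size 0) -> median=25
Step 2: insert 2 -> lo=[2] (size 1, max 2) hi=[25] (size 1, min 25) -> median=13.5
Step 3: insert 2 -> lo=[2, 2] (size 2, max 2) hi=[25] (size 1, min 25) -> median=2
Step 4: insert 40 -> lo=[2, 2] (size 2, max 2) hi=[25, 40] (size 2, min 25) -> median=13.5
Step 5: insert 13 -> lo=[2, 2, 13] (size 3, max 13) hi=[25, 40] (size 2, min 25) -> median=13
Step 6: insert 18 -> lo=[2, 2, 13] (size 3, max 13) hi=[18, 25, 40] (size 3, min 18) -> median=15.5
Step 7: insert 22 -> lo=[2, 2, 13, 18] (size 4, max 18) hi=[22, 25, 40] (size 3, min 22) -> median=18
Step 8: insert 41 -> lo=[2, 2, 13, 18] (size 4, max 18) hi=[22, 25, 40, 41] (size 4, min 22) -> median=20
Step 9: insert 23 -> lo=[2, 2, 13, 18, 22] (size 5, max 22) hi=[23, 25, 40, 41] (size 4, min 23) -> median=22
Step 10: insert 25 -> lo=[2, 2, 13, 18, 22] (size 5, max 22) hi=[23, 25, 25, 40, 41] (size 5, min 23) -> median=22.5
Step 11: insert 17 -> lo=[2, 2, 13, 17, 18, 22] (size 6, max 22) hi=[23, 25, 25, 40, 41] (size 5, min 23) -> median=22

Answer: 22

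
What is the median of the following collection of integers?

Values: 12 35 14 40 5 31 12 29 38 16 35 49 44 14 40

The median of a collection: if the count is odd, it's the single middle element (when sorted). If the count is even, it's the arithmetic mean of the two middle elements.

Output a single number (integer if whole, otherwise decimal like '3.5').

Step 1: insert 12 -> lo=[12] (size 1, max 12) hi=[] (size 0) -> median=12
Step 2: insert 35 -> lo=[12] (size 1, max 12) hi=[35] (size 1, min 35) -> median=23.5
Step 3: insert 14 -> lo=[12, 14] (size 2, max 14) hi=[35] (size 1, min 35) -> median=14
Step 4: insert 40 -> lo=[12, 14] (size 2, max 14) hi=[35, 40] (size 2, min 35) -> median=24.5
Step 5: insert 5 -> lo=[5, 12, 14] (size 3, max 14) hi=[35, 40] (size 2, min 35) -> median=14
Step 6: insert 31 -> lo=[5, 12, 14] (size 3, max 14) hi=[31, 35, 40] (size 3, min 31) -> median=22.5
Step 7: insert 12 -> lo=[5, 12, 12, 14] (size 4, max 14) hi=[31, 35, 40] (size 3, min 31) -> median=14
Step 8: insert 29 -> lo=[5, 12, 12, 14] (size 4, max 14) hi=[29, 31, 35, 40] (size 4, min 29) -> median=21.5
Step 9: insert 38 -> lo=[5, 12, 12, 14, 29] (size 5, max 29) hi=[31, 35, 38, 40] (size 4, min 31) -> median=29
Step 10: insert 16 -> lo=[5, 12, 12, 14, 16] (size 5, max 16) hi=[29, 31, 35, 38, 40] (size 5, min 29) -> median=22.5
Step 11: insert 35 -> lo=[5, 12, 12, 14, 16, 29] (size 6, max 29) hi=[31, 35, 35, 38, 40] (size 5, min 31) -> median=29
Step 12: insert 49 -> lo=[5, 12, 12, 14, 16, 29] (size 6, max 29) hi=[31, 35, 35, 38, 40, 49] (size 6, min 31) -> median=30
Step 13: insert 44 -> lo=[5, 12, 12, 14, 16, 29, 31] (size 7, max 31) hi=[35, 35, 38, 40, 44, 49] (size 6, min 35) -> median=31
Step 14: insert 14 -> lo=[5, 12, 12, 14, 14, 16, 29] (size 7, max 29) hi=[31, 35, 35, 38, 40, 44, 49] (size 7, min 31) -> median=30
Step 15: insert 40 -> lo=[5, 12, 12, 14, 14, 16, 29, 31] (size 8, max 31) hi=[35, 35, 38, 40, 40, 44, 49] (size 7, min 35) -> median=31

Answer: 31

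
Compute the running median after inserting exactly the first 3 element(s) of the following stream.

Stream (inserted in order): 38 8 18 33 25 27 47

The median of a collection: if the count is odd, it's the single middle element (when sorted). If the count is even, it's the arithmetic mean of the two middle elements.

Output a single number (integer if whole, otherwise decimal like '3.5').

Answer: 18

Derivation:
Step 1: insert 38 -> lo=[38] (size 1, max 38) hi=[] (size 0) -> median=38
Step 2: insert 8 -> lo=[8] (size 1, max 8) hi=[38] (size 1, min 38) -> median=23
Step 3: insert 18 -> lo=[8, 18] (size 2, max 18) hi=[38] (size 1, min 38) -> median=18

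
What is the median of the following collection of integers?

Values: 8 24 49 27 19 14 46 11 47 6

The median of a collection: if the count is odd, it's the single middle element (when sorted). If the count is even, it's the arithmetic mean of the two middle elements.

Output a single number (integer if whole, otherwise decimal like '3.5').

Step 1: insert 8 -> lo=[8] (size 1, max 8) hi=[] (size 0) -> median=8
Step 2: insert 24 -> lo=[8] (size 1, max 8) hi=[24] (size 1, min 24) -> median=16
Step 3: insert 49 -> lo=[8, 24] (size 2, max 24) hi=[49] (size 1, min 49) -> median=24
Step 4: insert 27 -> lo=[8, 24] (size 2, max 24) hi=[27, 49] (size 2, min 27) -> median=25.5
Step 5: insert 19 -> lo=[8, 19, 24] (size 3, max 24) hi=[27, 49] (size 2, min 27) -> median=24
Step 6: insert 14 -> lo=[8, 14, 19] (size 3, max 19) hi=[24, 27, 49] (size 3, min 24) -> median=21.5
Step 7: insert 46 -> lo=[8, 14, 19, 24] (size 4, max 24) hi=[27, 46, 49] (size 3, min 27) -> median=24
Step 8: insert 11 -> lo=[8, 11, 14, 19] (size 4, max 19) hi=[24, 27, 46, 49] (size 4, min 24) -> median=21.5
Step 9: insert 47 -> lo=[8, 11, 14, 19, 24] (size 5, max 24) hi=[27, 46, 47, 49] (size 4, min 27) -> median=24
Step 10: insert 6 -> lo=[6, 8, 11, 14, 19] (size 5, max 19) hi=[24, 27, 46, 47, 49] (size 5, min 24) -> median=21.5

Answer: 21.5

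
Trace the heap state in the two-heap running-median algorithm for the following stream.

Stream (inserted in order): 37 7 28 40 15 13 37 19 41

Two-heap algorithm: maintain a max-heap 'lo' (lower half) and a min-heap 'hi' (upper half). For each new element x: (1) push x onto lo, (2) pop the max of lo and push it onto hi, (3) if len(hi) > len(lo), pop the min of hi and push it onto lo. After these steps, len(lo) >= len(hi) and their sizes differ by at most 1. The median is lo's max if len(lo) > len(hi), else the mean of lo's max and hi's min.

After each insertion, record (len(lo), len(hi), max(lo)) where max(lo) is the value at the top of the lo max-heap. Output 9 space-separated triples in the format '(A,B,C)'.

Step 1: insert 37 -> lo=[37] hi=[] -> (len(lo)=1, len(hi)=0, max(lo)=37)
Step 2: insert 7 -> lo=[7] hi=[37] -> (len(lo)=1, len(hi)=1, max(lo)=7)
Step 3: insert 28 -> lo=[7, 28] hi=[37] -> (len(lo)=2, len(hi)=1, max(lo)=28)
Step 4: insert 40 -> lo=[7, 28] hi=[37, 40] -> (len(lo)=2, len(hi)=2, max(lo)=28)
Step 5: insert 15 -> lo=[7, 15, 28] hi=[37, 40] -> (len(lo)=3, len(hi)=2, max(lo)=28)
Step 6: insert 13 -> lo=[7, 13, 15] hi=[28, 37, 40] -> (len(lo)=3, len(hi)=3, max(lo)=15)
Step 7: insert 37 -> lo=[7, 13, 15, 28] hi=[37, 37, 40] -> (len(lo)=4, len(hi)=3, max(lo)=28)
Step 8: insert 19 -> lo=[7, 13, 15, 19] hi=[28, 37, 37, 40] -> (len(lo)=4, len(hi)=4, max(lo)=19)
Step 9: insert 41 -> lo=[7, 13, 15, 19, 28] hi=[37, 37, 40, 41] -> (len(lo)=5, len(hi)=4, max(lo)=28)

Answer: (1,0,37) (1,1,7) (2,1,28) (2,2,28) (3,2,28) (3,3,15) (4,3,28) (4,4,19) (5,4,28)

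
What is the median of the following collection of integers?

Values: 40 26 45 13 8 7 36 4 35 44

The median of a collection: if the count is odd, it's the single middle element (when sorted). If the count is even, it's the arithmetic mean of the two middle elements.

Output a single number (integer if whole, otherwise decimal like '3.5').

Answer: 30.5

Derivation:
Step 1: insert 40 -> lo=[40] (size 1, max 40) hi=[] (size 0) -> median=40
Step 2: insert 26 -> lo=[26] (size 1, max 26) hi=[40] (size 1, min 40) -> median=33
Step 3: insert 45 -> lo=[26, 40] (size 2, max 40) hi=[45] (size 1, min 45) -> median=40
Step 4: insert 13 -> lo=[13, 26] (size 2, max 26) hi=[40, 45] (size 2, min 40) -> median=33
Step 5: insert 8 -> lo=[8, 13, 26] (size 3, max 26) hi=[40, 45] (size 2, min 40) -> median=26
Step 6: insert 7 -> lo=[7, 8, 13] (size 3, max 13) hi=[26, 40, 45] (size 3, min 26) -> median=19.5
Step 7: insert 36 -> lo=[7, 8, 13, 26] (size 4, max 26) hi=[36, 40, 45] (size 3, min 36) -> median=26
Step 8: insert 4 -> lo=[4, 7, 8, 13] (size 4, max 13) hi=[26, 36, 40, 45] (size 4, min 26) -> median=19.5
Step 9: insert 35 -> lo=[4, 7, 8, 13, 26] (size 5, max 26) hi=[35, 36, 40, 45] (size 4, min 35) -> median=26
Step 10: insert 44 -> lo=[4, 7, 8, 13, 26] (size 5, max 26) hi=[35, 36, 40, 44, 45] (size 5, min 35) -> median=30.5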